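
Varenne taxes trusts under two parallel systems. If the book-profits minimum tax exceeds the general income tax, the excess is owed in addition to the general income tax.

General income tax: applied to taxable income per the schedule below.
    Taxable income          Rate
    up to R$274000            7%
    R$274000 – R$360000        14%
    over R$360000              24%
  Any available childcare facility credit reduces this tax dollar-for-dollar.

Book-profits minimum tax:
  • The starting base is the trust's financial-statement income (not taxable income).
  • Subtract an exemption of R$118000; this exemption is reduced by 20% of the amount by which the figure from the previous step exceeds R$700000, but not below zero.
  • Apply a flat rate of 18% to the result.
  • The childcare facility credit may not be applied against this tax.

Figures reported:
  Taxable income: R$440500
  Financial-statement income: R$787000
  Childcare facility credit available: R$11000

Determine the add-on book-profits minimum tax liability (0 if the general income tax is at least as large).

General income tax:
  R$274000 × 7% = R$19180
  R$86000 × 14% = R$12040
  R$80500 × 24% = R$19320
  → R$50540
  Less childcare facility credit R$11000 → R$39540

Book-profits minimum tax:
  Base (financial-statement income): R$787000
  Exemption: R$118000 − 20% × (R$787000 − R$700000) = R$118000 − R$17400 = R$100600
  Base: R$787000 − R$100600 = R$686400
  R$686400 × 18% = R$123552

Excess of book-profits minimum tax over general income tax: R$123552 − R$39540 = R$84012.

R$84012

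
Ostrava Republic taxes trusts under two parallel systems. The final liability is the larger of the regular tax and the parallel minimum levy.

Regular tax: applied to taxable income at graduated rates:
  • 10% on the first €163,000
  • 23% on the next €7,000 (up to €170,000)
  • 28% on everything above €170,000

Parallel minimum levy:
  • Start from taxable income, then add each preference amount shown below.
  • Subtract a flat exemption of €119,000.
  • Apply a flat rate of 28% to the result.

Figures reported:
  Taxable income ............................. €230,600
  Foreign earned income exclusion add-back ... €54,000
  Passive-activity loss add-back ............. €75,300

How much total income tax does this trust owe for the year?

€67,452

Parallel minimum levy:
  Adjusted income: €230,600 + €54,000 + €75,300 = €359,900
  Less exemption €119,000 → base €240,900
  €240,900 × 28% = €67,452

Regular tax:
  €163,000 × 10% = €16,300
  €7,000 × 23% = €1,610
  €60,600 × 28% = €16,968
  → €34,878

€67,452 > €34,878, so the parallel minimum levy is the binding amount.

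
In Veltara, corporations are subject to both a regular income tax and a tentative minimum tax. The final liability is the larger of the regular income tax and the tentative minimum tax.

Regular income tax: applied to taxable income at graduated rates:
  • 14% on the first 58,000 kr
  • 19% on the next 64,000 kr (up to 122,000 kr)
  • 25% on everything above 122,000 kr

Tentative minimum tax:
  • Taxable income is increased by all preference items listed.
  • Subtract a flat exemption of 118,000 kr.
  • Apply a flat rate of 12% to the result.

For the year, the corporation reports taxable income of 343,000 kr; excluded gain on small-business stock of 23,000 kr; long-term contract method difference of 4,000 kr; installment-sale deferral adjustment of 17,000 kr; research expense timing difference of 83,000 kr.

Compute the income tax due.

75,530 kr

Regular income tax:
  58,000 kr × 14% = 8,120 kr
  64,000 kr × 19% = 12,160 kr
  221,000 kr × 25% = 55,250 kr
  → 75,530 kr

Tentative minimum tax:
  Adjusted income: 343,000 kr + 23,000 kr + 4,000 kr + 17,000 kr + 83,000 kr = 470,000 kr
  Less exemption 118,000 kr → base 352,000 kr
  352,000 kr × 12% = 42,240 kr

75,530 kr > 42,240 kr, so the regular income tax governs.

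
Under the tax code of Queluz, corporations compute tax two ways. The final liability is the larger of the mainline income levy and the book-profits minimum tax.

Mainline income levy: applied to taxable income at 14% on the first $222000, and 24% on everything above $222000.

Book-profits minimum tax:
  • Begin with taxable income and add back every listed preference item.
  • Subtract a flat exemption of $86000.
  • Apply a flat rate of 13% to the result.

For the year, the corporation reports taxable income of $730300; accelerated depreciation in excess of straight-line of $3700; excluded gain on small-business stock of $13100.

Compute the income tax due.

Mainline income levy:
  $222000 × 14% = $31080
  $508300 × 24% = $121992
  → $153072

Book-profits minimum tax:
  Adjusted income: $730300 + $3700 + $13100 = $747100
  Less exemption $86000 → base $661100
  $661100 × 13% = $85943

$153072 > $85943, so the mainline income levy governs.

$153072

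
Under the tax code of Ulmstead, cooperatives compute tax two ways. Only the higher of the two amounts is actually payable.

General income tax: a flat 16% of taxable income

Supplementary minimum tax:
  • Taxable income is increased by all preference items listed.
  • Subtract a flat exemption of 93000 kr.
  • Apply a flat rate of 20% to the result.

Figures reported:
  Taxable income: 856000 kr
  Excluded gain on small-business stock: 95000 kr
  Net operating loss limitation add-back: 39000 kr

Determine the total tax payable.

Supplementary minimum tax:
  Adjusted income: 856000 kr + 95000 kr + 39000 kr = 990000 kr
  Less exemption 93000 kr → base 897000 kr
  897000 kr × 20% = 179400 kr

General income tax:
  856000 kr × 16% = 136960 kr

179400 kr > 136960 kr, so the supplementary minimum tax is the binding amount.

179400 kr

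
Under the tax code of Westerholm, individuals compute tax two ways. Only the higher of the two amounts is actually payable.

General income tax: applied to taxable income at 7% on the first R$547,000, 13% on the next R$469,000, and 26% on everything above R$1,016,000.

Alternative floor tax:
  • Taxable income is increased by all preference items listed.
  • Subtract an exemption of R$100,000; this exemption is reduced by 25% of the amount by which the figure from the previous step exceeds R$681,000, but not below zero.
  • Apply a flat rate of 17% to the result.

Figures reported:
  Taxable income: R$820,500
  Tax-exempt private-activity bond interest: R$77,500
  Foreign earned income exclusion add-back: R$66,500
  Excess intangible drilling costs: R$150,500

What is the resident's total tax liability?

R$189,550

General income tax:
  R$547,000 × 7% = R$38,290
  R$273,500 × 13% = R$35,555
  → R$73,845

Alternative floor tax:
  Adjusted income: R$820,500 + R$77,500 + R$66,500 + R$150,500 = R$1,115,000
  Exemption: 25% × (R$1,115,000 − R$681,000) = R$108,500 ≥ R$100,000, so the exemption is fully phased out
  Base: R$1,115,000 − R$0 = R$1,115,000
  R$1,115,000 × 17% = R$189,550

R$189,550 > R$73,845, so the alternative floor tax is the binding amount.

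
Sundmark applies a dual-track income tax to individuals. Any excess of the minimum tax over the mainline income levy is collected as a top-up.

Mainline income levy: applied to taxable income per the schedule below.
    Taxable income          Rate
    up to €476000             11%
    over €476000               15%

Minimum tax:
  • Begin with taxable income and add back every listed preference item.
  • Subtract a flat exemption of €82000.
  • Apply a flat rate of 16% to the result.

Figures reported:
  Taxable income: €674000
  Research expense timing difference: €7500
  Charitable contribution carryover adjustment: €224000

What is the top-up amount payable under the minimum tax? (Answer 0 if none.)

€49700

Mainline income levy:
  €476000 × 11% = €52360
  €198000 × 15% = €29700
  → €82060

Minimum tax:
  Adjusted income: €674000 + €7500 + €224000 = €905500
  Less exemption €82000 → base €823500
  €823500 × 16% = €131760

Excess of minimum tax over mainline income levy: €131760 − €82060 = €49700.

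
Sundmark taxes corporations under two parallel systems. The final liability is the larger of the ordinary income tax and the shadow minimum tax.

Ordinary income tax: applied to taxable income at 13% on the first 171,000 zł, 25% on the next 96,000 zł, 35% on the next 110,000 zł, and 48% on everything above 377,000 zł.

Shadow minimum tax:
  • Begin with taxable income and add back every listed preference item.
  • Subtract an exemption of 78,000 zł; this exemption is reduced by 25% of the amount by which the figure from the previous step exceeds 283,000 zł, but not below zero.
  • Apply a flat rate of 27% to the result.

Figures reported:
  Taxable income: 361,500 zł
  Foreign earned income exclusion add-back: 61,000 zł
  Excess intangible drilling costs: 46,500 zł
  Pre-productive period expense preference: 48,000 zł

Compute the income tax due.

Shadow minimum tax:
  Adjusted income: 361,500 zł + 61,000 zł + 46,500 zł + 48,000 zł = 517,000 zł
  Exemption: 78,000 zł − 25% × (517,000 zł − 283,000 zł) = 78,000 zł − 58,500 zł = 19,500 zł
  Base: 517,000 zł − 19,500 zł = 497,500 zł
  497,500 zł × 27% = 134,325 zł

Ordinary income tax:
  171,000 zł × 13% = 22,230 zł
  96,000 zł × 25% = 24,000 zł
  94,500 zł × 35% = 33,075 zł
  → 79,305 zł

134,325 zł > 79,305 zł, so the shadow minimum tax is the binding amount.

134,325 zł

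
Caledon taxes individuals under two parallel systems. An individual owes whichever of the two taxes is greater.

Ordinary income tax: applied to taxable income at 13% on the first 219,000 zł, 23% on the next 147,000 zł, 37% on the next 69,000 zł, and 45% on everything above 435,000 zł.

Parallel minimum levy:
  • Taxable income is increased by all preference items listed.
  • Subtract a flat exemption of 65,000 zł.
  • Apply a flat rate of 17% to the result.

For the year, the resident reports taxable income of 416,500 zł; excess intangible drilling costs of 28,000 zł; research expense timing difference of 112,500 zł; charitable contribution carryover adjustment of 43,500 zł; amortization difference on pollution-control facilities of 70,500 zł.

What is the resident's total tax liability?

103,020 zł

Parallel minimum levy:
  Adjusted income: 416,500 zł + 28,000 zł + 112,500 zł + 43,500 zł + 70,500 zł = 671,000 zł
  Less exemption 65,000 zł → base 606,000 zł
  606,000 zł × 17% = 103,020 zł

Ordinary income tax:
  219,000 zł × 13% = 28,470 zł
  147,000 zł × 23% = 33,810 zł
  50,500 zł × 37% = 18,685 zł
  → 80,965 zł

103,020 zł > 80,965 zł, so the parallel minimum levy is the binding amount.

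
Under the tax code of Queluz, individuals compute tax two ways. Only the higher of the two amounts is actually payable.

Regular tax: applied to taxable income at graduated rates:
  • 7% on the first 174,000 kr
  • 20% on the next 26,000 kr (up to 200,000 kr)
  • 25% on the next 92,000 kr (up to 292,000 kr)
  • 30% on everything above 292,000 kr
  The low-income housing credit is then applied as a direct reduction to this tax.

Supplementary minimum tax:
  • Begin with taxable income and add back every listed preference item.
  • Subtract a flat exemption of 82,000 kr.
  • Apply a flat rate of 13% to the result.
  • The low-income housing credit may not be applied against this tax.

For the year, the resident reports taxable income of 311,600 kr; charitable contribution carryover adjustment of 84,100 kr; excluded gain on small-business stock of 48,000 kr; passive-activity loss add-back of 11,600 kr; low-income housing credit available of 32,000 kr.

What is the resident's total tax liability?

48,529 kr

Supplementary minimum tax:
  Adjusted income: 311,600 kr + 84,100 kr + 48,000 kr + 11,600 kr = 455,300 kr
  Less exemption 82,000 kr → base 373,300 kr
  373,300 kr × 13% = 48,529 kr

Regular tax:
  174,000 kr × 7% = 12,180 kr
  26,000 kr × 20% = 5,200 kr
  92,000 kr × 25% = 23,000 kr
  19,600 kr × 30% = 5,880 kr
  → 46,260 kr
  Less low-income housing credit 32,000 kr → 14,260 kr

48,529 kr > 14,260 kr, so the supplementary minimum tax is the binding amount.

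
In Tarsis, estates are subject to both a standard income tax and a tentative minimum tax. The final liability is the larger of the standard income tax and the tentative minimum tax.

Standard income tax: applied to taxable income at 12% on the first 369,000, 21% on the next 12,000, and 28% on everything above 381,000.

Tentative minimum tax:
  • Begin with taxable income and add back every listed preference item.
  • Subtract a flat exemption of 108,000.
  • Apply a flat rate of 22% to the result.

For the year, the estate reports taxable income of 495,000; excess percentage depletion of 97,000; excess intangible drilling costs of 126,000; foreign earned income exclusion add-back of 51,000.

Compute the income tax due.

145,420

Tentative minimum tax:
  Adjusted income: 495,000 + 97,000 + 126,000 + 51,000 = 769,000
  Less exemption 108,000 → base 661,000
  661,000 × 22% = 145,420

Standard income tax:
  369,000 × 12% = 44,280
  12,000 × 21% = 2,520
  114,000 × 28% = 31,920
  → 78,720

145,420 > 78,720, so the tentative minimum tax is the binding amount.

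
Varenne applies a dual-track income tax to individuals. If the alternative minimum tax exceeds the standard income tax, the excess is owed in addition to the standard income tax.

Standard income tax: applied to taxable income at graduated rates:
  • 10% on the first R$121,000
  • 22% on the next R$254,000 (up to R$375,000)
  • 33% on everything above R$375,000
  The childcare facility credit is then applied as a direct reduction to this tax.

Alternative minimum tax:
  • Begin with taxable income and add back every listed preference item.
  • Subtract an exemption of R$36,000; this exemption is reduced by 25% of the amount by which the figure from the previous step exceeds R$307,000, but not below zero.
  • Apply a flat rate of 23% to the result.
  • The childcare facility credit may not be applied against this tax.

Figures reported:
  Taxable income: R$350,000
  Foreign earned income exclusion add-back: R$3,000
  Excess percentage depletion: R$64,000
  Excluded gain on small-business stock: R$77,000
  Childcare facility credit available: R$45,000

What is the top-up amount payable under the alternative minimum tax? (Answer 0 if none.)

Alternative minimum tax:
  Adjusted income: R$350,000 + R$3,000 + R$64,000 + R$77,000 = R$494,000
  Exemption: 25% × (R$494,000 − R$307,000) = R$46,750 ≥ R$36,000, so the exemption is fully phased out
  Base: R$494,000 − R$0 = R$494,000
  R$494,000 × 23% = R$113,620

Standard income tax:
  R$121,000 × 10% = R$12,100
  R$229,000 × 22% = R$50,380
  → R$62,480
  Less childcare facility credit R$45,000 → R$17,480

Excess of alternative minimum tax over standard income tax: R$113,620 − R$17,480 = R$96,140.

R$96,140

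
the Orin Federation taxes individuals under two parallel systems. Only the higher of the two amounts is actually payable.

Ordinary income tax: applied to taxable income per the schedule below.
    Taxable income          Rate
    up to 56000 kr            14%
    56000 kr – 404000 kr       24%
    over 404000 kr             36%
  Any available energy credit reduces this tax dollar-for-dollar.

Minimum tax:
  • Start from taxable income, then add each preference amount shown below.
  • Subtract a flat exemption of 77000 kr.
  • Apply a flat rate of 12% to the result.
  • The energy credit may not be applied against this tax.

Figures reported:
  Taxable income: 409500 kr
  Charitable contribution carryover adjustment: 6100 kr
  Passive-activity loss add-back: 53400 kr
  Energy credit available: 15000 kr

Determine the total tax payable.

Ordinary income tax:
  56000 kr × 14% = 7840 kr
  348000 kr × 24% = 83520 kr
  5500 kr × 36% = 1980 kr
  → 93340 kr
  Less energy credit 15000 kr → 78340 kr

Minimum tax:
  Adjusted income: 409500 kr + 6100 kr + 53400 kr = 469000 kr
  Less exemption 77000 kr → base 392000 kr
  392000 kr × 12% = 47040 kr

78340 kr > 47040 kr, so the ordinary income tax governs.

78340 kr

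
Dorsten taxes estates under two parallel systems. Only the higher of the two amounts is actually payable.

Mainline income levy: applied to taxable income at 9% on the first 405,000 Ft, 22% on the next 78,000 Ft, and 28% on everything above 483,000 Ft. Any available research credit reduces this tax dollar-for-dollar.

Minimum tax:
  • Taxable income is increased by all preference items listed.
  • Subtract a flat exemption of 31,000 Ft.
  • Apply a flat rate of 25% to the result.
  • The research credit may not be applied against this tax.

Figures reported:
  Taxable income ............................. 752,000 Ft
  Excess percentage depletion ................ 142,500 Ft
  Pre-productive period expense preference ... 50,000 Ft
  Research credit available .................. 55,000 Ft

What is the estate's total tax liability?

228,375 Ft

Minimum tax:
  Adjusted income: 752,000 Ft + 142,500 Ft + 50,000 Ft = 944,500 Ft
  Less exemption 31,000 Ft → base 913,500 Ft
  913,500 Ft × 25% = 228,375 Ft

Mainline income levy:
  405,000 Ft × 9% = 36,450 Ft
  78,000 Ft × 22% = 17,160 Ft
  269,000 Ft × 28% = 75,320 Ft
  → 128,930 Ft
  Less research credit 55,000 Ft → 73,930 Ft

228,375 Ft > 73,930 Ft, so the minimum tax is the binding amount.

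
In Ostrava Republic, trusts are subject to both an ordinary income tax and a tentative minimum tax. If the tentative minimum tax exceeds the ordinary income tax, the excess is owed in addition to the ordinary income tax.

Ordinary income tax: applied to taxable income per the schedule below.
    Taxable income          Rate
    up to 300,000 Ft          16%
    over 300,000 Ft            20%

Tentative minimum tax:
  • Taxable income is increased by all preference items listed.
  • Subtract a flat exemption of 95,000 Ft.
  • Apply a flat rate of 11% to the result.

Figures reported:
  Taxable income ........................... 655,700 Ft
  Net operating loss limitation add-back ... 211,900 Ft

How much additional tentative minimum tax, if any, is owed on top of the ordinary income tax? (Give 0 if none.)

0 Ft

Tentative minimum tax:
  Adjusted income: 655,700 Ft + 211,900 Ft = 867,600 Ft
  Less exemption 95,000 Ft → base 772,600 Ft
  772,600 Ft × 11% = 84,986 Ft

Ordinary income tax:
  300,000 Ft × 16% = 48,000 Ft
  355,700 Ft × 20% = 71,140 Ft
  → 119,140 Ft

84,986 Ft ≤ 119,140 Ft, so no add-on is due.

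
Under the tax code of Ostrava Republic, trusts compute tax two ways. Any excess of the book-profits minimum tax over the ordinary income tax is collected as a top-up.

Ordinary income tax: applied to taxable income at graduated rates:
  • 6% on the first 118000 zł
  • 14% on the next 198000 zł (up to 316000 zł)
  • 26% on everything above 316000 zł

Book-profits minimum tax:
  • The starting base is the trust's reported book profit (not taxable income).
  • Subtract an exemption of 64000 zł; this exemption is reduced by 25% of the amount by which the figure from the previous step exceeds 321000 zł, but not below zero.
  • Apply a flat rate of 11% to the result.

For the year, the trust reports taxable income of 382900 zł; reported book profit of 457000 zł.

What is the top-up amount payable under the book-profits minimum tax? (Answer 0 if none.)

0 zł

Ordinary income tax:
  118000 zł × 6% = 7080 zł
  198000 zł × 14% = 27720 zł
  66900 zł × 26% = 17394 zł
  → 52194 zł

Book-profits minimum tax:
  Base (reported book profit): 457000 zł
  Exemption: 64000 zł − 25% × (457000 zł − 321000 zł) = 64000 zł − 34000 zł = 30000 zł
  Base: 457000 zł − 30000 zł = 427000 zł
  427000 zł × 11% = 46970 zł

46970 zł ≤ 52194 zł, so no add-on is due.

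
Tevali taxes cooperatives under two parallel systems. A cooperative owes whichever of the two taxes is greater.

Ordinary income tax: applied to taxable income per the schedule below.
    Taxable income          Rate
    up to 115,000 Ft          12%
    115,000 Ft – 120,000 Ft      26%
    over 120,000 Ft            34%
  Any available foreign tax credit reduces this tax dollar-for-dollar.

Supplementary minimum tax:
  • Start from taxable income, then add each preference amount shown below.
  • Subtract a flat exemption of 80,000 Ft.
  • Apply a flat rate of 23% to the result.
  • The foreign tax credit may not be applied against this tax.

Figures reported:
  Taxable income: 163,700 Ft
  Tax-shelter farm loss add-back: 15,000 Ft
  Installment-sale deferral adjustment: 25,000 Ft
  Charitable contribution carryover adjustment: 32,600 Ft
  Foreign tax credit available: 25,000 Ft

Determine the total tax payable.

Supplementary minimum tax:
  Adjusted income: 163,700 Ft + 15,000 Ft + 25,000 Ft + 32,600 Ft = 236,300 Ft
  Less exemption 80,000 Ft → base 156,300 Ft
  156,300 Ft × 23% = 35,949 Ft

Ordinary income tax:
  115,000 Ft × 12% = 13,800 Ft
  5,000 Ft × 26% = 1,300 Ft
  43,700 Ft × 34% = 14,858 Ft
  → 29,958 Ft
  Less foreign tax credit 25,000 Ft → 4,958 Ft

35,949 Ft > 4,958 Ft, so the supplementary minimum tax is the binding amount.

35,949 Ft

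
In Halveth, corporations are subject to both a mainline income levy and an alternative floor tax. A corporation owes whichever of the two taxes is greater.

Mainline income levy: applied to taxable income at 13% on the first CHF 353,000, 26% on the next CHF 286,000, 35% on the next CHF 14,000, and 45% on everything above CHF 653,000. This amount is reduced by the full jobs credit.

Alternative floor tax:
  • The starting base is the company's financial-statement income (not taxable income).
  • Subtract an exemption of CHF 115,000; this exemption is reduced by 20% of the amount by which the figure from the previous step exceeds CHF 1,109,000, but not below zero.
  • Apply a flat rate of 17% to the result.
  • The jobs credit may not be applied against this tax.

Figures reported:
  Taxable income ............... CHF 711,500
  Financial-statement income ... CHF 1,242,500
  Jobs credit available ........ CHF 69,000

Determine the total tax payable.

CHF 196,214

Mainline income levy:
  CHF 353,000 × 13% = CHF 45,890
  CHF 286,000 × 26% = CHF 74,360
  CHF 14,000 × 35% = CHF 4,900
  CHF 58,500 × 45% = CHF 26,325
  → CHF 151,475
  Less jobs credit CHF 69,000 → CHF 82,475

Alternative floor tax:
  Base (financial-statement income): CHF 1,242,500
  Exemption: CHF 115,000 − 20% × (CHF 1,242,500 − CHF 1,109,000) = CHF 115,000 − CHF 26,700 = CHF 88,300
  Base: CHF 1,242,500 − CHF 88,300 = CHF 1,154,200
  CHF 1,154,200 × 17% = CHF 196,214

CHF 196,214 > CHF 82,475, so the alternative floor tax is the binding amount.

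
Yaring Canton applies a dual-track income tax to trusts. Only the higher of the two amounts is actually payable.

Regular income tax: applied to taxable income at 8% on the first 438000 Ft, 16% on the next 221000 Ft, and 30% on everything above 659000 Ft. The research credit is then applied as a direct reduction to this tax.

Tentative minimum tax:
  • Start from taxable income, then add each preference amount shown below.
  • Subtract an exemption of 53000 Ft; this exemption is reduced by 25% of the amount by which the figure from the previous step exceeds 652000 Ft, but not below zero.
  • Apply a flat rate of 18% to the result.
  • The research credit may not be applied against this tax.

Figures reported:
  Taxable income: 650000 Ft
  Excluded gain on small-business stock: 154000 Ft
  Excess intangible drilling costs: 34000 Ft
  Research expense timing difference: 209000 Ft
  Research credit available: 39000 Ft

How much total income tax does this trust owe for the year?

Tentative minimum tax:
  Adjusted income: 650000 Ft + 154000 Ft + 34000 Ft + 209000 Ft = 1047000 Ft
  Exemption: 25% × (1047000 Ft − 652000 Ft) = 98750 Ft ≥ 53000 Ft, so the exemption is fully phased out
  Base: 1047000 Ft − 0 Ft = 1047000 Ft
  1047000 Ft × 18% = 188460 Ft

Regular income tax:
  438000 Ft × 8% = 35040 Ft
  212000 Ft × 16% = 33920 Ft
  → 68960 Ft
  Less research credit 39000 Ft → 29960 Ft

188460 Ft > 29960 Ft, so the tentative minimum tax is the binding amount.

188460 Ft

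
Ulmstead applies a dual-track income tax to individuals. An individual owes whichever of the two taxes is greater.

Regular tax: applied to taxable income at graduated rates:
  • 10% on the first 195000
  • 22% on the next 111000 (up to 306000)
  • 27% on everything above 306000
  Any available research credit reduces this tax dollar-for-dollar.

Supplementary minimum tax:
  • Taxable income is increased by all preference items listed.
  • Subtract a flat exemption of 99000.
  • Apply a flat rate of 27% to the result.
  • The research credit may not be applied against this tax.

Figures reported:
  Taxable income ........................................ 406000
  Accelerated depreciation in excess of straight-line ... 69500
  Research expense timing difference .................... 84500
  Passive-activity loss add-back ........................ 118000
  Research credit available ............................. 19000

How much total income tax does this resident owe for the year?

156330

Supplementary minimum tax:
  Adjusted income: 406000 + 69500 + 84500 + 118000 = 678000
  Less exemption 99000 → base 579000
  579000 × 27% = 156330

Regular tax:
  195000 × 10% = 19500
  111000 × 22% = 24420
  100000 × 27% = 27000
  → 70920
  Less research credit 19000 → 51920

156330 > 51920, so the supplementary minimum tax is the binding amount.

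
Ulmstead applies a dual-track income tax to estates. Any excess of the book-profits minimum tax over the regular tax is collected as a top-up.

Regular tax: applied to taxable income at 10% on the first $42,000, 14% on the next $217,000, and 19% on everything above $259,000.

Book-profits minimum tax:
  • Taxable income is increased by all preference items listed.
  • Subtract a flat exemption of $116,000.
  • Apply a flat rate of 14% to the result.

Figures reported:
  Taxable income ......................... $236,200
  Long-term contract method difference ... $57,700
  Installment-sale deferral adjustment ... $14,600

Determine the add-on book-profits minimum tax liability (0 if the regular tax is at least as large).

Regular tax:
  $42,000 × 10% = $4,200
  $194,200 × 14% = $27,188
  → $31,388

Book-profits minimum tax:
  Adjusted income: $236,200 + $57,700 + $14,600 = $308,500
  Less exemption $116,000 → base $192,500
  $192,500 × 14% = $26,950

$26,950 ≤ $31,388, so no add-on is due.

$0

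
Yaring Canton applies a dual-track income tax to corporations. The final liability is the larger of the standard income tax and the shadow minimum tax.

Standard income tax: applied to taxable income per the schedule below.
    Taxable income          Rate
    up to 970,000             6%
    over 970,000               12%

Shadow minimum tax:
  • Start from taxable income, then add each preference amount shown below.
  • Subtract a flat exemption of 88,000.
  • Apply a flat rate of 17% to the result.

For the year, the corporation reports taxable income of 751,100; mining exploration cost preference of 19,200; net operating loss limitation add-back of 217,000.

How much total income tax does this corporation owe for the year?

152,881

Standard income tax:
  751,100 × 6% = 45,066

Shadow minimum tax:
  Adjusted income: 751,100 + 19,200 + 217,000 = 987,300
  Less exemption 88,000 → base 899,300
  899,300 × 17% = 152,881

152,881 > 45,066, so the shadow minimum tax is the binding amount.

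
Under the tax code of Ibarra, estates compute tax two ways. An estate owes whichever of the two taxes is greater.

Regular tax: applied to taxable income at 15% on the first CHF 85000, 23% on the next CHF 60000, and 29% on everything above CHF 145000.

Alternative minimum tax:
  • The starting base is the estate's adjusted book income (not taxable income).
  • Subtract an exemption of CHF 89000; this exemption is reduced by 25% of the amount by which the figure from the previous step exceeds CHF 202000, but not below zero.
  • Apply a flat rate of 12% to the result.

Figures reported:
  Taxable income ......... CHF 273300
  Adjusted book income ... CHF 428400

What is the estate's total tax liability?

CHF 63757

Alternative minimum tax:
  Base (adjusted book income): CHF 428400
  Exemption: CHF 89000 − 25% × (CHF 428400 − CHF 202000) = CHF 89000 − CHF 56600 = CHF 32400
  Base: CHF 428400 − CHF 32400 = CHF 396000
  CHF 396000 × 12% = CHF 47520

Regular tax:
  CHF 85000 × 15% = CHF 12750
  CHF 60000 × 23% = CHF 13800
  CHF 128300 × 29% = CHF 37207
  → CHF 63757

CHF 63757 > CHF 47520, so the regular tax governs.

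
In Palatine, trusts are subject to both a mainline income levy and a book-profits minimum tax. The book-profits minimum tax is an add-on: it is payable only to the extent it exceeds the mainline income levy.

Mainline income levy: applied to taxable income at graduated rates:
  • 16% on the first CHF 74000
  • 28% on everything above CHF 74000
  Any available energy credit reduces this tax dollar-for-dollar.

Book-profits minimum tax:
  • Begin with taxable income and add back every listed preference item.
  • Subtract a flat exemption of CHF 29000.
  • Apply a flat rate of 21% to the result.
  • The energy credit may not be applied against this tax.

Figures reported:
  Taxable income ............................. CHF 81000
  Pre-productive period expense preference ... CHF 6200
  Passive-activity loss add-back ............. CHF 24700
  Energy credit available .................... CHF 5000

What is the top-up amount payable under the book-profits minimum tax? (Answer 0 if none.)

CHF 8609

Mainline income levy:
  CHF 74000 × 16% = CHF 11840
  CHF 7000 × 28% = CHF 1960
  → CHF 13800
  Less energy credit CHF 5000 → CHF 8800

Book-profits minimum tax:
  Adjusted income: CHF 81000 + CHF 6200 + CHF 24700 = CHF 111900
  Less exemption CHF 29000 → base CHF 82900
  CHF 82900 × 21% = CHF 17409

Excess of book-profits minimum tax over mainline income levy: CHF 17409 − CHF 8800 = CHF 8609.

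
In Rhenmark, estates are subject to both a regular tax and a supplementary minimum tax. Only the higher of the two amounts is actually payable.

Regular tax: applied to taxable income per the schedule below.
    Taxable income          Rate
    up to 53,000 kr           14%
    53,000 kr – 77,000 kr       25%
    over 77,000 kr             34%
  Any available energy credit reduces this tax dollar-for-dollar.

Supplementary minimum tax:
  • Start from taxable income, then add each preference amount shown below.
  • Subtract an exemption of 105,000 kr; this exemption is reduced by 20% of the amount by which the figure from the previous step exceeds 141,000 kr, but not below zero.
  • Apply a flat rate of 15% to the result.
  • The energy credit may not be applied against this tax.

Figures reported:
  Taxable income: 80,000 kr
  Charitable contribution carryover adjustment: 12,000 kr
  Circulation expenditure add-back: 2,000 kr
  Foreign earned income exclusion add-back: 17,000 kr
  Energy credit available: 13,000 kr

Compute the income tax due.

Regular tax:
  53,000 kr × 14% = 7,420 kr
  24,000 kr × 25% = 6,000 kr
  3,000 kr × 34% = 1,020 kr
  → 14,440 kr
  Less energy credit 13,000 kr → 1,440 kr

Supplementary minimum tax:
  Adjusted income: 80,000 kr + 12,000 kr + 2,000 kr + 17,000 kr = 111,000 kr
  Exemption: 111,000 kr ≤ 141,000 kr, so full 105,000 kr applies
  Base: 111,000 kr − 105,000 kr = 6,000 kr
  6,000 kr × 15% = 900 kr

1,440 kr > 900 kr, so the regular tax governs.

1,440 kr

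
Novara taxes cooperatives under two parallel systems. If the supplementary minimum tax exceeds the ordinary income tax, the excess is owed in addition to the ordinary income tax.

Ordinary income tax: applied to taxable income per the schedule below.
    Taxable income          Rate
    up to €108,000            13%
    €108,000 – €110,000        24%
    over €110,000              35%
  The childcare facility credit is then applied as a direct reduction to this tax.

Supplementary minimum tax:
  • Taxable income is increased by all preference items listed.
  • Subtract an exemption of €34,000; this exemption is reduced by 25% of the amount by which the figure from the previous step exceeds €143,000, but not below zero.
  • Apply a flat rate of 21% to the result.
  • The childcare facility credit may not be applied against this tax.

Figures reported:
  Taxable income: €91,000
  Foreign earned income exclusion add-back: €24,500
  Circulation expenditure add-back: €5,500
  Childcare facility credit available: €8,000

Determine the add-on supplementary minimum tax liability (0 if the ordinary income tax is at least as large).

Ordinary income tax:
  €91,000 × 13% = €11,830
  Less childcare facility credit €8,000 → €3,830

Supplementary minimum tax:
  Adjusted income: €91,000 + €24,500 + €5,500 = €121,000
  Exemption: €121,000 ≤ €143,000, so full €34,000 applies
  Base: €121,000 − €34,000 = €87,000
  €87,000 × 21% = €18,270

Excess of supplementary minimum tax over ordinary income tax: €18,270 − €3,830 = €14,440.

€14,440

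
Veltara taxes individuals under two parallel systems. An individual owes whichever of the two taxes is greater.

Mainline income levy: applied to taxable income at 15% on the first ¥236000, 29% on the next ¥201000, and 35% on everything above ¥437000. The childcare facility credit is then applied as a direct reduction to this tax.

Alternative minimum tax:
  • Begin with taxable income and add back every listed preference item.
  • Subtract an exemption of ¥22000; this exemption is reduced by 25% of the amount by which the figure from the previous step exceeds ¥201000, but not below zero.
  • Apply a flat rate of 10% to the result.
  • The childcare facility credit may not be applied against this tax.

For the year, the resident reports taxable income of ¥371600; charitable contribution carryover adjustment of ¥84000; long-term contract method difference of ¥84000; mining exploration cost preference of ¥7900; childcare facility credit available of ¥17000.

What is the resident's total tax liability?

¥57724

Alternative minimum tax:
  Adjusted income: ¥371600 + ¥84000 + ¥84000 + ¥7900 = ¥547500
  Exemption: 25% × (¥547500 − ¥201000) = ¥86625 ≥ ¥22000, so the exemption is fully phased out
  Base: ¥547500 − ¥0 = ¥547500
  ¥547500 × 10% = ¥54750

Mainline income levy:
  ¥236000 × 15% = ¥35400
  ¥135600 × 29% = ¥39324
  → ¥74724
  Less childcare facility credit ¥17000 → ¥57724

¥57724 > ¥54750, so the mainline income levy governs.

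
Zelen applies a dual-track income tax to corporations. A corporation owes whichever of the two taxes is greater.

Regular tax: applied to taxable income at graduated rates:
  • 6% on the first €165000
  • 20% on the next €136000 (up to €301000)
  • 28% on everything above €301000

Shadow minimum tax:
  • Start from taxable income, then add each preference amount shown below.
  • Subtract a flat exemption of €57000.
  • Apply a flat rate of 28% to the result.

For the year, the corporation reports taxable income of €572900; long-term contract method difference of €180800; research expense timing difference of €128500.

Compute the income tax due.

Shadow minimum tax:
  Adjusted income: €572900 + €180800 + €128500 = €882200
  Less exemption €57000 → base €825200
  €825200 × 28% = €231056

Regular tax:
  €165000 × 6% = €9900
  €136000 × 20% = €27200
  €271900 × 28% = €76132
  → €113232

€231056 > €113232, so the shadow minimum tax is the binding amount.

€231056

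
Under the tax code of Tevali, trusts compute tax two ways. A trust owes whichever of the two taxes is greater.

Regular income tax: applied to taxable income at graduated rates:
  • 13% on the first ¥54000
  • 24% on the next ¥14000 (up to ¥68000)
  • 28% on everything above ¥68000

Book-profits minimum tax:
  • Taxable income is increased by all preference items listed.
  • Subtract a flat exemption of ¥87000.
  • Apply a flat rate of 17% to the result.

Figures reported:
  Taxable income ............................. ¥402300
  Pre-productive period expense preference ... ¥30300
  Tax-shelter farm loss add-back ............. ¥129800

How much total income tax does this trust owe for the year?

Book-profits minimum tax:
  Adjusted income: ¥402300 + ¥30300 + ¥129800 = ¥562400
  Less exemption ¥87000 → base ¥475400
  ¥475400 × 17% = ¥80818

Regular income tax:
  ¥54000 × 13% = ¥7020
  ¥14000 × 24% = ¥3360
  ¥334300 × 28% = ¥93604
  → ¥103984

¥103984 > ¥80818, so the regular income tax governs.

¥103984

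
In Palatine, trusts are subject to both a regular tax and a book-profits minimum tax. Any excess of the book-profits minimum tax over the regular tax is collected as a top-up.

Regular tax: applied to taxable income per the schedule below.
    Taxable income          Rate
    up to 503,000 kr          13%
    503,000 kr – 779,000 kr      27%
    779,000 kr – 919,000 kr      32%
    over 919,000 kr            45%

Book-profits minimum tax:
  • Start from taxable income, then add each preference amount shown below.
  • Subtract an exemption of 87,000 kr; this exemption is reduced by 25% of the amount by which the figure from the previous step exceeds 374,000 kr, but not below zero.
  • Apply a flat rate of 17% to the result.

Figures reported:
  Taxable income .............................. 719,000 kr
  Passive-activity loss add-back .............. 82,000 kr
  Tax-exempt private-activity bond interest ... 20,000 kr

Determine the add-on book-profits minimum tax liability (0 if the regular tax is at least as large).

Book-profits minimum tax:
  Adjusted income: 719,000 kr + 82,000 kr + 20,000 kr = 821,000 kr
  Exemption: 25% × (821,000 kr − 374,000 kr) = 111,750 kr ≥ 87,000 kr, so the exemption is fully phased out
  Base: 821,000 kr − 0 kr = 821,000 kr
  821,000 kr × 17% = 139,570 kr

Regular tax:
  503,000 kr × 13% = 65,390 kr
  216,000 kr × 27% = 58,320 kr
  → 123,710 kr

Excess of book-profits minimum tax over regular tax: 139,570 kr − 123,710 kr = 15,860 kr.

15,860 kr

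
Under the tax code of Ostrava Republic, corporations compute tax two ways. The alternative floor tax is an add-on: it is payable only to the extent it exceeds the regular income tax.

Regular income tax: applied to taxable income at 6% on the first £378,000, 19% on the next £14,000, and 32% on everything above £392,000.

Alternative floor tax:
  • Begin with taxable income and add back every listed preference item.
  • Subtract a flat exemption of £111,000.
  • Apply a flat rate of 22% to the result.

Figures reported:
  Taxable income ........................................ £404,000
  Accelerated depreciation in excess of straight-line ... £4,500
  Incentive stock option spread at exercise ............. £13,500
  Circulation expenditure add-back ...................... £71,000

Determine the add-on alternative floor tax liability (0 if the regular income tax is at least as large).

Regular income tax:
  £378,000 × 6% = £22,680
  £14,000 × 19% = £2,660
  £12,000 × 32% = £3,840
  → £29,180

Alternative floor tax:
  Adjusted income: £404,000 + £4,500 + £13,500 + £71,000 = £493,000
  Less exemption £111,000 → base £382,000
  £382,000 × 22% = £84,040

Excess of alternative floor tax over regular income tax: £84,040 − £29,180 = £54,860.

£54,860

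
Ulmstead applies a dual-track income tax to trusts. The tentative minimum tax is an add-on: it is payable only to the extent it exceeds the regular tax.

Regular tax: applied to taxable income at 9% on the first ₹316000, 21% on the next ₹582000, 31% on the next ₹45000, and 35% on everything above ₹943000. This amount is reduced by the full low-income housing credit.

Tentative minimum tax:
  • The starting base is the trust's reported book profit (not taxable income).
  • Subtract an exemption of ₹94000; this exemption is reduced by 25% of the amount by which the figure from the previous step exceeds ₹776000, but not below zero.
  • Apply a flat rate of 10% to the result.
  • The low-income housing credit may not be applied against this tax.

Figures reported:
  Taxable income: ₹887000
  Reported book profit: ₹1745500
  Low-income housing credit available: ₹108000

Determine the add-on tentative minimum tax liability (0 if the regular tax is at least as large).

₹134200

Tentative minimum tax:
  Base (reported book profit): ₹1745500
  Exemption: 25% × (₹1745500 − ₹776000) = ₹242375 ≥ ₹94000, so the exemption is fully phased out
  Base: ₹1745500 − ₹0 = ₹1745500
  ₹1745500 × 10% = ₹174550

Regular tax:
  ₹316000 × 9% = ₹28440
  ₹571000 × 21% = ₹119910
  → ₹148350
  Less low-income housing credit ₹108000 → ₹40350

Excess of tentative minimum tax over regular tax: ₹174550 − ₹40350 = ₹134200.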